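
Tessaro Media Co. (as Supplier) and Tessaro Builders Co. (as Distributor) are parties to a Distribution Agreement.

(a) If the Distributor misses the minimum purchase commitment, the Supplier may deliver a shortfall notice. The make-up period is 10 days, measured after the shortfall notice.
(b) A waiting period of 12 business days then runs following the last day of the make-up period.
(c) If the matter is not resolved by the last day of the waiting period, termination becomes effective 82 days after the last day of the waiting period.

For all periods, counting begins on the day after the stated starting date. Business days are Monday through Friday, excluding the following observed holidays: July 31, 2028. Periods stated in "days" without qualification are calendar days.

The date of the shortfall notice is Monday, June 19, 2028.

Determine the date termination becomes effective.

Adding 10 calendar days to June 19, 2028 gives June 29, 2028, which is the last day of the make-up period.
From Thursday, June 29, 2028, 12 business days (Jun 30, Jul 3, Jul 4, Jul 5, …, Jul 13, Jul 14, Jul 17, skipping weekends) brings us to Monday, July 17, 2028, which is the last day of the waiting period.
Adding 82 calendar days to July 17, 2028 gives October 7, 2028, which is the date termination becomes effective.

October 7, 2028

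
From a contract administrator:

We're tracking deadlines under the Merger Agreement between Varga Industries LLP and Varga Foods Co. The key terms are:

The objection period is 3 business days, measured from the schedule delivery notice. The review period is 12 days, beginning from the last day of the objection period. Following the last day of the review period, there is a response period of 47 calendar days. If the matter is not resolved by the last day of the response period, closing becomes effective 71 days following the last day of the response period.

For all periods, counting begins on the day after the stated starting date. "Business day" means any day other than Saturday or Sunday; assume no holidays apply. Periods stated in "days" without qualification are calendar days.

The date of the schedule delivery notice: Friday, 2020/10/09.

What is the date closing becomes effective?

The last day of the objection period: 3 business days after Friday, 2020/10/09, skipping weekends — Oct 12, Oct 13, Oct 14 — lands on Wednesday, 2020/10/14.
The last day of the review period: 12 calendar days after 2020/10/14 is 2020/10/26.
Adding 47 calendar days to 2020/10/26 gives 2020/12/12, which is the last day of the response period.
Adding 71 calendar days to 2020/12/12 gives 2021/02/21, which is the date closing becomes effective.

2021/02/21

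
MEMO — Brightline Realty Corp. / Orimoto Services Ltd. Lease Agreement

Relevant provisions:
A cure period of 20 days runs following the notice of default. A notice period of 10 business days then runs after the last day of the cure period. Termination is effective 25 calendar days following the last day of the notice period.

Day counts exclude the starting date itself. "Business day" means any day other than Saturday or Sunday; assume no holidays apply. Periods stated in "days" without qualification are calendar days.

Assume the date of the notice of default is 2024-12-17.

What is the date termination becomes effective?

2025-02-14

Adding 20 calendar days to 2024-12-17 gives 2025-01-06, which is the last day of the cure period.
The last day of the notice period: counting 10 business days from Monday, 2025-01-06 (Jan 7, Jan 8, Jan 9, Jan 10, Jan 13, Jan 14, Jan 15, Jan 16, Jan 17, Jan 20, skipping weekends) reaches Monday, 2025-01-20.
The date termination becomes effective: 2025-01-20 + 25 days = 2025-02-14.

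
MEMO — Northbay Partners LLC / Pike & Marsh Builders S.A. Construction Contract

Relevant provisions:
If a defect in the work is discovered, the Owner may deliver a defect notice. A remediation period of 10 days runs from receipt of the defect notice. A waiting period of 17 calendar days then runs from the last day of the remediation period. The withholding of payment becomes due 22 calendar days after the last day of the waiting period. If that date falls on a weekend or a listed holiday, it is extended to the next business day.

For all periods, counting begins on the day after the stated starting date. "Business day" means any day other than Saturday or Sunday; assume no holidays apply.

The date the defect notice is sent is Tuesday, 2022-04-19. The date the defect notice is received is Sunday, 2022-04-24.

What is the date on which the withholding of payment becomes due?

2022-06-13

Adding 10 calendar days to 2022-04-24 gives 2022-05-04, which is the last day of the remediation period.
Adding 17 calendar days to 2022-05-04 gives 2022-05-21, which is the last day of the waiting period.
The date on which the withholding of payment becomes due: 2022-05-21 + 22 days = 2022-06-12. That falls on a Sunday, so it rolls to the next business day, Monday, 2022-06-13.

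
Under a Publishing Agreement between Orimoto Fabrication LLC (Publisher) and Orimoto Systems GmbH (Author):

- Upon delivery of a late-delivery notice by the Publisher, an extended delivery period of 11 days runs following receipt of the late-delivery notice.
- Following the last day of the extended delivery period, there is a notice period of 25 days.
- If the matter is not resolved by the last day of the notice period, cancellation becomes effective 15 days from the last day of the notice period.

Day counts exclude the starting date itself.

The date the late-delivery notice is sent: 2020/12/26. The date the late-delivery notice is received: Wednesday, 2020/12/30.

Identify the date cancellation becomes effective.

The last day of the extended delivery period: 11 calendar days after 2020/12/30 is 2021/01/10.
Adding 25 calendar days to 2021/01/10 gives 2021/02/04, which is the last day of the notice period.
The date cancellation becomes effective: 15 calendar days after 2021/02/04 is 2021/02/19.

2021/02/19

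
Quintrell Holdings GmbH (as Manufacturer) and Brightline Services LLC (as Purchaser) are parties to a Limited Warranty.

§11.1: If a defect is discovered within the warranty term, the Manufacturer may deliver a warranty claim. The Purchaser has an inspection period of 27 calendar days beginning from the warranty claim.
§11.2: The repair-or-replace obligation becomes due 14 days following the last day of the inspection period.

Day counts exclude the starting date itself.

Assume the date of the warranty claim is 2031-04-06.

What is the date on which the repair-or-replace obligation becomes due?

2031-05-17

Adding 27 calendar days to 2031-04-06 gives 2031-05-03, which is the last day of the inspection period.
The date on which the repair-or-replace obligation becomes due: 14 calendar days after 2031-05-03 is 2031-05-17.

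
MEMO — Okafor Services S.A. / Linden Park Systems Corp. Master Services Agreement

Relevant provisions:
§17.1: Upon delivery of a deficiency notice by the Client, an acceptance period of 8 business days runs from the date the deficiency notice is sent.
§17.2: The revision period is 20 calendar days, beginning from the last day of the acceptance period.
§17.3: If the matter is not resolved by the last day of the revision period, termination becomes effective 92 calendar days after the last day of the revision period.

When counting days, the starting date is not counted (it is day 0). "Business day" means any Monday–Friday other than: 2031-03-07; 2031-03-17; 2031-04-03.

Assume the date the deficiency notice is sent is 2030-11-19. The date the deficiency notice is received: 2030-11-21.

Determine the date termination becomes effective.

From Tuesday, 2030-11-19, 8 business days (Nov 20, Nov 21, Nov 22, Nov 25, Nov 26, Nov 27, Nov 28, Nov 29, skipping weekends) brings us to Friday, 2030-11-29, which is the last day of the acceptance period.
Adding 20 calendar days to 2030-11-29 gives 2030-12-19, which is the last day of the revision period.
The date termination becomes effective: 2030-12-19 + 92 days = 2031-03-21.

2031-03-21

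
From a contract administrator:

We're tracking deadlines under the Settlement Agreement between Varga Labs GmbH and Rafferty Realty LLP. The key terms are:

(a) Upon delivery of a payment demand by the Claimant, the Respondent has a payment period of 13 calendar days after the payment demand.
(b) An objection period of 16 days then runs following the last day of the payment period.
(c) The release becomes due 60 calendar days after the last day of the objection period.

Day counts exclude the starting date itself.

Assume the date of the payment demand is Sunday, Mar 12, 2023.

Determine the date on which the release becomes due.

Jun 9, 2023

The last day of the payment period: Mar 12, 2023 + 13 days = Mar 25, 2023.
The last day of the objection period: Mar 25, 2023 + 16 days = Apr 10, 2023.
The date on which the release becomes due: Apr 10, 2023 + 60 days = Jun 9, 2023.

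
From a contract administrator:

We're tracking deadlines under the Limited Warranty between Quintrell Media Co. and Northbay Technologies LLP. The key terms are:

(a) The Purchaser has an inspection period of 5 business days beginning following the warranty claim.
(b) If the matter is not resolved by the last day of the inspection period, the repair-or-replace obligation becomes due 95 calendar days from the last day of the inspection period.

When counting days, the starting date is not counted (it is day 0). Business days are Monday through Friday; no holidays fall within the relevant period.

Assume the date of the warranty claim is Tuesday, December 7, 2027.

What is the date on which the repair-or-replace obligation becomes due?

The last day of the inspection period: 5 business days after Tuesday, December 7, 2027, skipping weekends — Dec 8, Dec 9, Dec 10, Dec 13, Dec 14 — lands on Tuesday, December 14, 2027.
Adding 95 calendar days to December 14, 2027 gives March 18, 2028, which is the date on which the repair-or-replace obligation becomes due.

March 18, 2028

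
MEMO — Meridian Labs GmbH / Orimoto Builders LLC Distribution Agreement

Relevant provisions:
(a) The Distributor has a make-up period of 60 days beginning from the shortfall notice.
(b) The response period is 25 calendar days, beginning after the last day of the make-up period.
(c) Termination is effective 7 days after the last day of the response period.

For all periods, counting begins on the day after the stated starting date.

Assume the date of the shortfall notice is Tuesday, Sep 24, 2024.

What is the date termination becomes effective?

Dec 25, 2024

Adding 60 calendar days to Sep 24, 2024 gives Nov 23, 2024, which is the last day of the make-up period.
The last day of the response period: Nov 23, 2024 + 25 days = Dec 18, 2024.
Adding 7 calendar days to Dec 18, 2024 gives Dec 25, 2024, which is the date termination becomes effective.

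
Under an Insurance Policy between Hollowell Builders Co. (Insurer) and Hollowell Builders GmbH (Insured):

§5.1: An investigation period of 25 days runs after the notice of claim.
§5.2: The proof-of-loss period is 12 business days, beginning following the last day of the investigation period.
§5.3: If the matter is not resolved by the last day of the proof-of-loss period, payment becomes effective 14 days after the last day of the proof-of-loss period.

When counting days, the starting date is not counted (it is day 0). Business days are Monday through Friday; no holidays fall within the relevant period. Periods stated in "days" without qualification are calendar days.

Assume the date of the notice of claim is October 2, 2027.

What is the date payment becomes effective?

The last day of the investigation period: October 2, 2027 + 25 days = October 27, 2027.
From Wednesday, October 27, 2027, 12 business days (Oct 28, Oct 29, Nov 1, Nov 2, …, Nov 10, Nov 11, Nov 12, skipping weekends) brings us to Friday, November 12, 2027, which is the last day of the proof-of-loss period.
The date payment becomes effective: 14 calendar days after November 12, 2027 is November 26, 2027.

November 26, 2027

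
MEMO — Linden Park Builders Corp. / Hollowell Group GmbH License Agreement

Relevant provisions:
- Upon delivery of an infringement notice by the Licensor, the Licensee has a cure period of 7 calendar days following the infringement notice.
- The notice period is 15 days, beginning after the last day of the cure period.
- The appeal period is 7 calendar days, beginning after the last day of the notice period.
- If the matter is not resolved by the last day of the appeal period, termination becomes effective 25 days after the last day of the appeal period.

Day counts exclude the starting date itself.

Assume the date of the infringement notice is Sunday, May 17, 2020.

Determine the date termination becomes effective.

July 10, 2020

The last day of the cure period: 7 calendar days after May 17, 2020 is May 24, 2020.
The last day of the notice period: 15 calendar days after May 24, 2020 is June 8, 2020.
The last day of the appeal period: June 8, 2020 + 7 days = June 15, 2020.
The date termination becomes effective: 25 calendar days after June 15, 2020 is July 10, 2020.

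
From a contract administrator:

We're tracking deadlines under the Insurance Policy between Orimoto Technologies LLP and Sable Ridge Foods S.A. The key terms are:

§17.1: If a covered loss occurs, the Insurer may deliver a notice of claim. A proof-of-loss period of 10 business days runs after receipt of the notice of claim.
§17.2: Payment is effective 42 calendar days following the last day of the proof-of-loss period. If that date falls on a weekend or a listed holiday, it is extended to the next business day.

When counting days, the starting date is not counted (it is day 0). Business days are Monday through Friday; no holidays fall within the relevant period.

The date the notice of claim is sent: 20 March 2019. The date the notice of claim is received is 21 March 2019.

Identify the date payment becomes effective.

From Thursday, 21 March 2019, 10 business days (Mar 22, Mar 25, Mar 26, Mar 27, Mar 28, Mar 29, Apr 1, Apr 2, Apr 3, Apr 4, skipping weekends) brings us to Thursday, 4 April 2019, which is the last day of the proof-of-loss period.
Adding 42 calendar days to 4 April 2019 gives 16 May 2019, which is the date payment becomes effective. 16 May 2019 is a Thursday, so no roll-forward applies.

16 May 2019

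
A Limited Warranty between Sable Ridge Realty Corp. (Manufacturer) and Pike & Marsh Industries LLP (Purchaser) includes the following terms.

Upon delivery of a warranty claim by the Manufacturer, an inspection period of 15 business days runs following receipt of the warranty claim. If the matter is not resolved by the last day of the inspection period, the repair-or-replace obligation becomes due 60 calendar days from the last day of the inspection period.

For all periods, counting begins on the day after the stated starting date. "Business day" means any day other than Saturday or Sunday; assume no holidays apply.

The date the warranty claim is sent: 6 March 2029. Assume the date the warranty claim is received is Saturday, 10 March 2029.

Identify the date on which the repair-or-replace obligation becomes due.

29 May 2029

From Saturday, 10 March 2029, 15 business days (Mar 12, Mar 13, Mar 14, Mar 15, …, Mar 28, Mar 29, Mar 30, skipping weekends) brings us to Friday, 30 March 2029, which is the last day of the inspection period.
The date on which the repair-or-replace obligation becomes due: 60 calendar days after 30 March 2029 is 29 May 2029.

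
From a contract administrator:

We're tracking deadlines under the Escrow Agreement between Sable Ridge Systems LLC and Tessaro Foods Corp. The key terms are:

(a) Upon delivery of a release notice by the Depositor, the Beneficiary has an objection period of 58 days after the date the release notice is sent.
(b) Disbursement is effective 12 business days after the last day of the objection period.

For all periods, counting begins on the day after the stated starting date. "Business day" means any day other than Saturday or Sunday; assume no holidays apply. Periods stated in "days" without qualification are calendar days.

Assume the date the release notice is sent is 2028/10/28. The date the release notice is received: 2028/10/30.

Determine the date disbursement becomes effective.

2029/01/10

Adding 58 calendar days to 2028/10/28 gives 2028/12/25, which is the last day of the objection period.
The date disbursement becomes effective: counting 12 business days from Monday, 2028/12/25 (Dec 26, Dec 27, Dec 28, Dec 29, …, Jan 8, Jan 9, Jan 10, skipping weekends) reaches Wednesday, 2029/01/10.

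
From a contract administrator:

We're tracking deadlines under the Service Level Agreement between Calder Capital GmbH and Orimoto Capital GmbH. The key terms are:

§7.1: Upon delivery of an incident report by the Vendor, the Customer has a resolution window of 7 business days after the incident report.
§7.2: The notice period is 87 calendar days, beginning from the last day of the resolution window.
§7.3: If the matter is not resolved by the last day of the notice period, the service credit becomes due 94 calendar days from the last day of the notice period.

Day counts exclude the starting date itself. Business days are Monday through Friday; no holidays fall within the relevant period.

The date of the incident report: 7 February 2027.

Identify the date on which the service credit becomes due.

16 August 2027

From Sunday, 7 February 2027, 7 business days (Feb 8, Feb 9, Feb 10, Feb 11, Feb 12, Feb 15, Feb 16, skipping weekends) brings us to Tuesday, 16 February 2027, which is the last day of the resolution window.
The last day of the notice period: 87 calendar days after 16 February 2027 is 14 May 2027.
Adding 94 calendar days to 14 May 2027 gives 16 August 2027, which is the date on which the service credit becomes due.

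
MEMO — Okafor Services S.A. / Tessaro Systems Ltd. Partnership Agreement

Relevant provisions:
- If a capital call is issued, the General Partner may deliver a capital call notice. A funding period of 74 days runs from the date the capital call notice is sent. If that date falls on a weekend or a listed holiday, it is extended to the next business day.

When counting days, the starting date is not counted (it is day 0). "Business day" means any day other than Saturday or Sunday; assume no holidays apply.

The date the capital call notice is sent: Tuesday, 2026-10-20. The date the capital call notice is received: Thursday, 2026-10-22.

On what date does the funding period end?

Adding 74 calendar days to 2026-10-20 gives 2027-01-02, which is the last day of the funding period. That falls on a Saturday, so it rolls to the next business day, Monday, 2027-01-04.

2027-01-04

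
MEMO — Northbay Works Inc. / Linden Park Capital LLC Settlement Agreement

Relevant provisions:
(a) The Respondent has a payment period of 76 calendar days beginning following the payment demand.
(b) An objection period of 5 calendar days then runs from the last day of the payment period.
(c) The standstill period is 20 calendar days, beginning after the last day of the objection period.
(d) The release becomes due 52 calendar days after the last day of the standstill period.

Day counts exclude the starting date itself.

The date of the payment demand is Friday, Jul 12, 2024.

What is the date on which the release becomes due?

The last day of the payment period: Jul 12, 2024 + 76 days = Sep 26, 2024.
Adding 5 calendar days to Sep 26, 2024 gives Oct 1, 2024, which is the last day of the objection period.
The last day of the standstill period: 20 calendar days after Oct 1, 2024 is Oct 21, 2024.
The date on which the release becomes due: Oct 21, 2024 + 52 days = Dec 12, 2024.

Dec 12, 2024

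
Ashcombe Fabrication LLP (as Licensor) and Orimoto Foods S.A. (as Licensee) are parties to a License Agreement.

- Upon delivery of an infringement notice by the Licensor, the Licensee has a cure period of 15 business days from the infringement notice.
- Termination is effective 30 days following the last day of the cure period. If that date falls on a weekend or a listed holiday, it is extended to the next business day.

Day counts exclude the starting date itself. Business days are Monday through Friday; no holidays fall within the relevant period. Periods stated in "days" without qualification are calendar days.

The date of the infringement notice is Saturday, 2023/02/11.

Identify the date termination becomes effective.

2023/04/03

The last day of the cure period: counting 15 business days from Saturday, 2023/02/11 (Feb 13, Feb 14, Feb 15, Feb 16, …, Mar 1, Mar 2, Mar 3, skipping weekends) reaches Friday, 2023/03/03.
The date termination becomes effective: 30 calendar days after 2023/03/03 is 2023/04/02. That falls on a Sunday, so it rolls to the next business day, Monday, 2023/04/03.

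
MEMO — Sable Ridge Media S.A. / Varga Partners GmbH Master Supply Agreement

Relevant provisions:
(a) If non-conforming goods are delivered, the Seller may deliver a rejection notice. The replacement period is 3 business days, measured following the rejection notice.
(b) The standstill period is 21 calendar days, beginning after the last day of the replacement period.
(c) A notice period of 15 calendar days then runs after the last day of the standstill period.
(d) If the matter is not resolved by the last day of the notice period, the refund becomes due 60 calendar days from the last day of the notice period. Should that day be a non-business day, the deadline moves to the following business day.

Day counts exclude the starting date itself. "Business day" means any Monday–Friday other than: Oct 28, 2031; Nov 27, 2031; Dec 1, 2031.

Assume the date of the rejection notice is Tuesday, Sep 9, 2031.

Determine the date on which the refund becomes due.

The last day of the replacement period: 3 business days after Tuesday, Sep 9, 2031, skipping weekends — Sep 10, Sep 11, Sep 12 — lands on Friday, Sep 12, 2031.
Adding 21 calendar days to Sep 12, 2031 gives Oct 3, 2031, which is the last day of the standstill period.
Adding 15 calendar days to Oct 3, 2031 gives Oct 18, 2031, which is the last day of the notice period.
The date on which the refund becomes due: Oct 18, 2031 + 60 days = Dec 17, 2031. Dec 17, 2031 is a Wednesday and is not a listed holiday, so no roll-forward applies.

Dec 17, 2031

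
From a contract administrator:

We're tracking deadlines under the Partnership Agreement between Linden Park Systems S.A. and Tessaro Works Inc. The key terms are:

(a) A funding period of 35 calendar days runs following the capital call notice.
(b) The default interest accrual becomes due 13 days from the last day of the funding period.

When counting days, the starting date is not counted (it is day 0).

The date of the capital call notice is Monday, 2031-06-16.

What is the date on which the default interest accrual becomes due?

The last day of the funding period: 35 calendar days after 2031-06-16 is 2031-07-21.
The date on which the default interest accrual becomes due: 2031-07-21 + 13 days = 2031-08-03.

2031-08-03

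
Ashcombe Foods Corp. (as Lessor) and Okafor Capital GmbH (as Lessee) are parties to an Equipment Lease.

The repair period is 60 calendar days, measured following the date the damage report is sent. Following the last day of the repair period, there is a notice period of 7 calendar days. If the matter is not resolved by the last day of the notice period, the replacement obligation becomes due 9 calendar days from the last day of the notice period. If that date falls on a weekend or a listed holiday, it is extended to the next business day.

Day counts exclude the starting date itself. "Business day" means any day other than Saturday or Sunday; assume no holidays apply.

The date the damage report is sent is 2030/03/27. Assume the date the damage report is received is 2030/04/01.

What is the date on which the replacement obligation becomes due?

Adding 60 calendar days to 2030/03/27 gives 2030/05/26, which is the last day of the repair period.
The last day of the notice period: 2030/05/26 + 7 days = 2030/06/02.
The date on which the replacement obligation becomes due: 9 calendar days after 2030/06/02 is 2030/06/11. 2030/06/11 is a Tuesday, so no roll-forward applies.

2030/06/11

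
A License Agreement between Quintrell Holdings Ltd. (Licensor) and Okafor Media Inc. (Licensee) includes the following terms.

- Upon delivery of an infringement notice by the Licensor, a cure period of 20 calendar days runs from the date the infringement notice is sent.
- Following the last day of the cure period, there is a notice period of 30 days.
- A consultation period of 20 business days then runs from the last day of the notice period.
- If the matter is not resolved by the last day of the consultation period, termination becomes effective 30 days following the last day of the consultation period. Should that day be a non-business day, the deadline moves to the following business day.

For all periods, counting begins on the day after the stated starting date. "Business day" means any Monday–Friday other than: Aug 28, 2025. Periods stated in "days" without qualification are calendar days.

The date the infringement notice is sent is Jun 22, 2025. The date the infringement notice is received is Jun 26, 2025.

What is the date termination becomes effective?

The last day of the cure period: 20 calendar days after Jun 22, 2025 is Jul 12, 2025.
The last day of the notice period: 30 calendar days after Jul 12, 2025 is Aug 11, 2025.
From Monday, Aug 11, 2025, 20 business days (Aug 12, Aug 13, Aug 14, Aug 15, …, Sep 5, Sep 8, Sep 9, skipping weekends and the listed holiday on Aug 28) brings us to Tuesday, Sep 9, 2025, which is the last day of the consultation period.
The date termination becomes effective: Sep 9, 2025 + 30 days = Oct 9, 2025. Oct 9, 2025 is a Thursday and is not a listed holiday, so no roll-forward applies.

Oct 9, 2025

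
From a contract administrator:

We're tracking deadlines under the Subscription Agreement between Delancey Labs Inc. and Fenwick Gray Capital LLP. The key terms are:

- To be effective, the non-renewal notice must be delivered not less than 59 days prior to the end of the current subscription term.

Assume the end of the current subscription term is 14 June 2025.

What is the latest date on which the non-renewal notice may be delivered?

Counting back 59 calendar days from 14 June 2025 gives 16 April 2025.

16 April 2025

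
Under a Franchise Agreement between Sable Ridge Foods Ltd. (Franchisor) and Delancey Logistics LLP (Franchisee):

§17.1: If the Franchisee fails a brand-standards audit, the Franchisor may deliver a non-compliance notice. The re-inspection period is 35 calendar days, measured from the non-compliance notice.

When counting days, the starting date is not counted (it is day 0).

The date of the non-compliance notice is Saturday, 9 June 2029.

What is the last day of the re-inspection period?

The last day of the re-inspection period: 35 calendar days after 9 June 2029 is 14 July 2029.

14 July 2029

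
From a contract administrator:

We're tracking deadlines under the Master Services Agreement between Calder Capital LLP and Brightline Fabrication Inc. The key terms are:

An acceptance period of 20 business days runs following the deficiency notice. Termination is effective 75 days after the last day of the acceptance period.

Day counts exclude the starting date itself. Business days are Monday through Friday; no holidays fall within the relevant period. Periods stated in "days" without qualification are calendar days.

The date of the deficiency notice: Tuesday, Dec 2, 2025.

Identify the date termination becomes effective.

Mar 15, 2026

The last day of the acceptance period: 20 business days after Tuesday, Dec 2, 2025, skipping weekends — Dec 3, Dec 4, Dec 5, Dec 8, …, Dec 26, Dec 29, Dec 30 — lands on Tuesday, Dec 30, 2025.
The date termination becomes effective: Dec 30, 2025 + 75 days = Mar 15, 2026.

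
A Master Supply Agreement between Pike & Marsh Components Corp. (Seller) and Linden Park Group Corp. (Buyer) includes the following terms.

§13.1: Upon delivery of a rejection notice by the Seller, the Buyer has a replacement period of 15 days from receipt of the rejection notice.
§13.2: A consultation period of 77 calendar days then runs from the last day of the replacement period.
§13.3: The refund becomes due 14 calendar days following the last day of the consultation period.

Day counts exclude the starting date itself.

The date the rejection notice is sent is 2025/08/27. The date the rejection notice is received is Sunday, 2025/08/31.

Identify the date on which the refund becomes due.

2025/12/15

The last day of the replacement period: 2025/08/31 + 15 days = 2025/09/15.
The last day of the consultation period: 77 calendar days after 2025/09/15 is 2025/12/01.
The date on which the refund becomes due: 2025/12/01 + 14 days = 2025/12/15.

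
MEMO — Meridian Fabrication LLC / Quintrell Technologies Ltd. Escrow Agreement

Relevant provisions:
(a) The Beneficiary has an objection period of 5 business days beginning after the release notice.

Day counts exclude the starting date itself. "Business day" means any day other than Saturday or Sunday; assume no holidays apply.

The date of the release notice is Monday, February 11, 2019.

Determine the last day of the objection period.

February 18, 2019

From Monday, February 11, 2019, 5 business days (Feb 12, Feb 13, Feb 14, Feb 15, Feb 18, skipping weekends) brings us to Monday, February 18, 2019, which is the last day of the objection period.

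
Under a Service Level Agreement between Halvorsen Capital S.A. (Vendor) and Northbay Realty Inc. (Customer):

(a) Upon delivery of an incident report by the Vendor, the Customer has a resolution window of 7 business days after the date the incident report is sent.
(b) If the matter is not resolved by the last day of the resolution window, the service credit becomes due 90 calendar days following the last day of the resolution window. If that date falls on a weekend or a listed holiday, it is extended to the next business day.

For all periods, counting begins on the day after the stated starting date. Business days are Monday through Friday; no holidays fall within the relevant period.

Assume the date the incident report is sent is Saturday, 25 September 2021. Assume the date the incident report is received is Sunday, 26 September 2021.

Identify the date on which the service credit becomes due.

3 January 2022

From Saturday, 25 September 2021, 7 business days (Sep 27, Sep 28, Sep 29, Sep 30, Oct 1, Oct 4, Oct 5, skipping weekends) brings us to Tuesday, 5 October 2021, which is the last day of the resolution window.
The date on which the service credit becomes due: 90 calendar days after 5 October 2021 is 3 January 2022. 3 January 2022 is a Monday, so no roll-forward applies.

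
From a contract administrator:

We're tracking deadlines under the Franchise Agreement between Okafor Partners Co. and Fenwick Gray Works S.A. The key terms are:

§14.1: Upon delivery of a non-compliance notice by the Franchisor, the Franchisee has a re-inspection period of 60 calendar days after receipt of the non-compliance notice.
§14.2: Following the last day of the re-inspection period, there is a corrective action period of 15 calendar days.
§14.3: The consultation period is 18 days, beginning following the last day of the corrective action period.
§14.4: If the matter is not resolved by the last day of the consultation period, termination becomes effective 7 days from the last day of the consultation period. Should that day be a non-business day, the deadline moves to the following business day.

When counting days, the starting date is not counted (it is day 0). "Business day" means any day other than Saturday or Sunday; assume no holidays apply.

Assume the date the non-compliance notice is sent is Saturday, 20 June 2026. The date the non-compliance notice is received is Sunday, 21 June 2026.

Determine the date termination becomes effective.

Adding 60 calendar days to 21 June 2026 gives 20 August 2026, which is the last day of the re-inspection period.
Adding 15 calendar days to 20 August 2026 gives 4 September 2026, which is the last day of the corrective action period.
The last day of the consultation period: 4 September 2026 + 18 days = 22 September 2026.
Adding 7 calendar days to 22 September 2026 gives 29 September 2026, which is the date termination becomes effective. 29 September 2026 is a Tuesday, so no roll-forward applies.

29 September 2026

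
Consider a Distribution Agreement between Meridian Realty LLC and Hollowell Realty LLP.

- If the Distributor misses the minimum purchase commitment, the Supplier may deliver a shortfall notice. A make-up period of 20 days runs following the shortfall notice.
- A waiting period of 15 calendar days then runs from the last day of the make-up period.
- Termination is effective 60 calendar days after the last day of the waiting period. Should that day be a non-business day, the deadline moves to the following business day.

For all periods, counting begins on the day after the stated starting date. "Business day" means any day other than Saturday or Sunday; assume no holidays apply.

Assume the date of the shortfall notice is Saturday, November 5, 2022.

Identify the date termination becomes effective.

The last day of the make-up period: 20 calendar days after November 5, 2022 is November 25, 2022.
The last day of the waiting period: November 25, 2022 + 15 days = December 10, 2022.
The date termination becomes effective: December 10, 2022 + 60 days = February 8, 2023. February 8, 2023 is a Wednesday, so no roll-forward applies.

February 8, 2023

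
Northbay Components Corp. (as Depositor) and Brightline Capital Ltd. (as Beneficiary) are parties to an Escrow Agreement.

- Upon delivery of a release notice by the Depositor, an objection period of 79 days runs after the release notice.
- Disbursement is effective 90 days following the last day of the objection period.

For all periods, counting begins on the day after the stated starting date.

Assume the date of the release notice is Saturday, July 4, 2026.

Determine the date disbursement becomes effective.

December 20, 2026

The last day of the objection period: July 4, 2026 + 79 days = September 21, 2026.
Adding 90 calendar days to September 21, 2026 gives December 20, 2026, which is the date disbursement becomes effective.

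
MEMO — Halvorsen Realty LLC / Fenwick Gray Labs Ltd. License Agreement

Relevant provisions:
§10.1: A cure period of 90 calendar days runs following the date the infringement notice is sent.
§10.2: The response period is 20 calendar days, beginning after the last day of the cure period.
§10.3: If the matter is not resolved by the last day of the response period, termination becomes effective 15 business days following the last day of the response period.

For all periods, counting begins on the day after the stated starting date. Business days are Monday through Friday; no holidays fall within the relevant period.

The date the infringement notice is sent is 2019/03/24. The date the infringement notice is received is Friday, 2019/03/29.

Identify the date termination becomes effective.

The last day of the cure period: 90 calendar days after 2019/03/24 is 2019/06/22.
The last day of the response period: 20 calendar days after 2019/06/22 is 2019/07/12.
The date termination becomes effective: 15 business days after Friday, 2019/07/12, skipping weekends — Jul 15, Jul 16, Jul 17, Jul 18, …, Jul 31, Aug 1, Aug 2 — lands on Friday, 2019/08/02.

2019/08/02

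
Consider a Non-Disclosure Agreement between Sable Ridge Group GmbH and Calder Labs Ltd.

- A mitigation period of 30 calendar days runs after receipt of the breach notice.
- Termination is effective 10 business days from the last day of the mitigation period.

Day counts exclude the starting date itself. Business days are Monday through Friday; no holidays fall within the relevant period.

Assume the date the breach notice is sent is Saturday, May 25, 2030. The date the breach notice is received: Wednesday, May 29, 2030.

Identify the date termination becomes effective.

Jul 12, 2030

Adding 30 calendar days to May 29, 2030 gives Jun 28, 2030, which is the last day of the mitigation period.
From Friday, Jun 28, 2030, 10 business days (Jul 1, Jul 2, Jul 3, Jul 4, Jul 5, Jul 8, Jul 9, Jul 10, Jul 11, Jul 12, skipping weekends) brings us to Friday, Jul 12, 2030, which is the date termination becomes effective.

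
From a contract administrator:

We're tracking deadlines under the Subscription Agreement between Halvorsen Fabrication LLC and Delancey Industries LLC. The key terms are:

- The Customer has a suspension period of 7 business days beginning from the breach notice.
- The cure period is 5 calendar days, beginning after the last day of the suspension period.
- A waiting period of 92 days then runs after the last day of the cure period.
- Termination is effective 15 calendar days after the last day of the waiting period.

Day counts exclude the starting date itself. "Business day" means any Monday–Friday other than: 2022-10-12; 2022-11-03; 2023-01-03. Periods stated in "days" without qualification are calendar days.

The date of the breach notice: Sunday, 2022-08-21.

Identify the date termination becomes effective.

From Sunday, 2022-08-21, 7 business days (Aug 22, Aug 23, Aug 24, Aug 25, Aug 26, Aug 29, Aug 30, skipping weekends) brings us to Tuesday, 2022-08-30, which is the last day of the suspension period.
The last day of the cure period: 2022-08-30 + 5 days = 2022-09-04.
Adding 92 calendar days to 2022-09-04 gives 2022-12-05, which is the last day of the waiting period.
Adding 15 calendar days to 2022-12-05 gives 2022-12-20, which is the date termination becomes effective.

2022-12-20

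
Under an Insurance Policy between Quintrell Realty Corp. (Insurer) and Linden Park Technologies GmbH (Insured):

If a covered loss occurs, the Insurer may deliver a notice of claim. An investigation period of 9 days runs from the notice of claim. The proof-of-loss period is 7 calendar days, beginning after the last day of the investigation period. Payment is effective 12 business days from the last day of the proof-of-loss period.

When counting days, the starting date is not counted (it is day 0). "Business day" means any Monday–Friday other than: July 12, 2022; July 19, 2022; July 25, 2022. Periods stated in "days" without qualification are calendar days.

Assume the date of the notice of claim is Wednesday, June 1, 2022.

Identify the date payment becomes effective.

July 5, 2022

The last day of the investigation period: 9 calendar days after June 1, 2022 is June 10, 2022.
Adding 7 calendar days to June 10, 2022 gives June 17, 2022, which is the last day of the proof-of-loss period.
The date payment becomes effective: 12 business days after Friday, June 17, 2022, skipping weekends — Jun 20, Jun 21, Jun 22, Jun 23, …, Jul 1, Jul 4, Jul 5 — lands on Tuesday, July 5, 2022.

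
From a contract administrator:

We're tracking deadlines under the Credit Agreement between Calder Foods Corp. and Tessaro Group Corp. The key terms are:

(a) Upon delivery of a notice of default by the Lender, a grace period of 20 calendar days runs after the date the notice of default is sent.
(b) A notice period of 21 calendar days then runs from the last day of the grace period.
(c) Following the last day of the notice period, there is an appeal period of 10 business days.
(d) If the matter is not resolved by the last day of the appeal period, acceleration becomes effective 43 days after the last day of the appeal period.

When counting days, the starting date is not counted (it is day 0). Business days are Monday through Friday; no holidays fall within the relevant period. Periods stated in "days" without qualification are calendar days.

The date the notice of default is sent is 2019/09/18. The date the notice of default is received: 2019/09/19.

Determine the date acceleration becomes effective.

The last day of the grace period: 2019/09/18 + 20 days = 2019/10/08.
Adding 21 calendar days to 2019/10/08 gives 2019/10/29, which is the last day of the notice period.
From Tuesday, 2019/10/29, 10 business days (Oct 30, Oct 31, Nov 1, Nov 4, Nov 5, Nov 6, Nov 7, Nov 8, Nov 11, Nov 12, skipping weekends) brings us to Tuesday, 2019/11/12, which is the last day of the appeal period.
Adding 43 calendar days to 2019/11/12 gives 2019/12/25, which is the date acceleration becomes effective.

2019/12/25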